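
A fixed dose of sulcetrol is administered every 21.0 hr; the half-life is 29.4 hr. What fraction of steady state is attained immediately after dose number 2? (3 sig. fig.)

k = ln 2 / 29.4 = 0.02358 hr⁻¹
f_n = 1 − e^(−nkτ) = 1 − e^(−2 × 0.02358 × 21.0) = 1 − e^(−0.9902) = 1 − 0.3715 ≈ 0.629

0.629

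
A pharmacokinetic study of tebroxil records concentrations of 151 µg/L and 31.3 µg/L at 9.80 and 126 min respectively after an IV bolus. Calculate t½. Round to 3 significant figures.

k = ln(C₁/C₂) / (t₂ − t₁) = ln(151/31.3) / (126 − 9.80)
  = 1.574 / 116.2 = 0.01354 min⁻¹
t½ = ln 2 / k = ln 2 / 0.01354 ≈ 51.2 minutes

51.2 minutes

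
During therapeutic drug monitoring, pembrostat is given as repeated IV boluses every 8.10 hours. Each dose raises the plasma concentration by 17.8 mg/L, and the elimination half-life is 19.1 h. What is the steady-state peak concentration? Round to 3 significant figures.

k = ln 2 / 19.1 = 0.03629 h⁻¹
Fraction remaining after one interval: e^(−kτ) = e^(−0.03629 × 8.10) = 0.7453
R = 1 / (1 − 0.7453) = 3.926
Css,max = 17.8 × 3.926 ≈ 69.9 mg/L

69.9 mg/L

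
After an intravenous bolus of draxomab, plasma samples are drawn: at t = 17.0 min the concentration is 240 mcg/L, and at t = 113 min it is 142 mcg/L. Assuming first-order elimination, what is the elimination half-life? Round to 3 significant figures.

127 minutes

k = ln(C₁/C₂) / (t₂ − t₁) = ln(240/142) / (113 − 17.0)
  = 0.5248 / 96.00 = 0.005467 min⁻¹
t½ = ln 2 / k = ln 2 / 0.005467 ≈ 127 minutes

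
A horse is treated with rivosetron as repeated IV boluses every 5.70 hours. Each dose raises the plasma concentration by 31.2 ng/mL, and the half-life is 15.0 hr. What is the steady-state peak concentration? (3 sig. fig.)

k = ln 2 / 15.0 = 0.04621 hr⁻¹
Fraction remaining after one interval: e^(−kτ) = e^(−0.04621 × 5.70) = 0.7684
R = 1 / (1 − 0.7684) = 4.318
Css,max = 31.2 × 4.318 ≈ 135 ng/mL

135 ng/mL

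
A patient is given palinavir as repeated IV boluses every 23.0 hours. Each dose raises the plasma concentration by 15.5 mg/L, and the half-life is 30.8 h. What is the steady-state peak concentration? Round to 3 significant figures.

38.4 mg/L

k = ln 2 / 30.8 = 0.02250 h⁻¹
Fraction remaining after one interval: e^(−kτ) = e^(−0.02250 × 23.0) = 0.5959
R = 1 / (1 − 0.5959) = 2.475
Css,max = 15.5 × 2.475 ≈ 38.4 mg/L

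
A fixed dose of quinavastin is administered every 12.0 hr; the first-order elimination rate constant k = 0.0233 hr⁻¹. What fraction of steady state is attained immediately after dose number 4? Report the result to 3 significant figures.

f_n = 1 − e^(−nkτ) = 1 − e^(−4 × 0.02330 × 12.0) = 1 − e^(−1.118) = 1 − 0.3268 ≈ 0.673

0.673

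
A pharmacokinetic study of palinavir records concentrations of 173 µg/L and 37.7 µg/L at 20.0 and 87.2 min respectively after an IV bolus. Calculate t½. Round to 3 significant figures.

k = ln(C₁/C₂) / (t₂ − t₁) = ln(173/37.7) / (87.2 − 20.0)
  = 1.524 / 67.20 = 0.02267 min⁻¹
t½ = ln 2 / k = ln 2 / 0.02267 ≈ 30.6 minutes

30.6 minutes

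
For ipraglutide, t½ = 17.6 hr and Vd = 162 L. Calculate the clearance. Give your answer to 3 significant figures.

k = ln 2 / t½ = ln 2 / 17.6 = 0.03938 hr⁻¹
CL = k · V = 0.03938 × 162 ≈ 6.38 L/hr

6.38 L/hr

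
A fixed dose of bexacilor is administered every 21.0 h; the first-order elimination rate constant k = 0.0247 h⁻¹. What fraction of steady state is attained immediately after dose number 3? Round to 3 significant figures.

f_n = 1 − e^(−nkτ) = 1 − e^(−3 × 0.02470 × 21.0) = 1 − e^(−1.556) = 1 − 0.2110 ≈ 0.789

0.789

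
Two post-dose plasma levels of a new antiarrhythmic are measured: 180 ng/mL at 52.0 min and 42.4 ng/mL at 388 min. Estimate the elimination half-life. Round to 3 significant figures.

k = ln(C₁/C₂) / (t₂ − t₁) = ln(180/42.4) / (388 − 52.0)
  = 1.446 / 336.0 = 0.004303 min⁻¹
t½ = ln 2 / k = ln 2 / 0.004303 ≈ 161 minutes

161 minutes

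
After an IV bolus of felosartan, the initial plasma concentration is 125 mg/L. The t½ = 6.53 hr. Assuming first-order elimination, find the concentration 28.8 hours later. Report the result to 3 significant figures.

k = ln 2 / 6.53 = 0.1061 hr⁻¹
C(t) = C₀ e^(−kt) = 125 × e^(−0.1061 × 28.8) = 125 × e^(−3.057) = 125 × 0.04703 ≈ 5.88 mg/L

5.88 mg/L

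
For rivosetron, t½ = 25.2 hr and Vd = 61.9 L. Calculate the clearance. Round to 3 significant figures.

1.70 L/hr

k = ln 2 / t½ = ln 2 / 25.2 = 0.02751 hr⁻¹
CL = k · V = 0.02751 × 61.9 ≈ 1.70 L/hr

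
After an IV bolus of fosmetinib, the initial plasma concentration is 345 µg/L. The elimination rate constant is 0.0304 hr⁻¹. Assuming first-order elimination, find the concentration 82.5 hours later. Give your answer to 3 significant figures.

C(t) = C₀ e^(−kt) = 345 × e^(−0.03040 × 82.5) = 345 × e^(−2.508) = 345 × 0.08143 ≈ 28.1 µg/L

28.1 µg/L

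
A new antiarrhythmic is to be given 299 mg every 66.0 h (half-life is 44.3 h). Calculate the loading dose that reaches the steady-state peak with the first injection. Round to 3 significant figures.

464 mg

k = ln 2 / 44.3 = 0.01565 h⁻¹
Accumulation ratio R = 1 / (1 − e^(−kτ)) = 1 / (1 − e^(−0.01565×66.0)) = 1 / (1 − 0.3561) = 1.553
Loading dose = maintenance dose × R = 299 × 1.553 ≈ 464 mg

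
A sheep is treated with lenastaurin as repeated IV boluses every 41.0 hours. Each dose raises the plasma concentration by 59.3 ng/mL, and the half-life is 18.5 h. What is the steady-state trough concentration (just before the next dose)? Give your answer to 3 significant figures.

16.3 ng/mL

k = ln 2 / 18.5 = 0.03747 h⁻¹
Fraction remaining after one interval: e^(−kτ) = e^(−0.03747 × 41.0) = 0.2152
R = 1 / (1 − 0.2152) = 1.274
Css,max = 59.3 × 1.274 = 75.56 ng/mL
Css,min = Css,max × e^(−kτ) = 75.56 × 0.2152 ≈ 16.3 ng/mL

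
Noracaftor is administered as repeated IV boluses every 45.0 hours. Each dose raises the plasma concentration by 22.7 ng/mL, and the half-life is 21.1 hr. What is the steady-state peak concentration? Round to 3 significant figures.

k = ln 2 / 21.1 = 0.03285 hr⁻¹
Fraction remaining after one interval: e^(−kτ) = e^(−0.03285 × 45.0) = 0.2280
R = 1 / (1 − 0.2280) = 1.295
Css,max = 22.7 × 1.295 ≈ 29.4 ng/mL

29.4 ng/mL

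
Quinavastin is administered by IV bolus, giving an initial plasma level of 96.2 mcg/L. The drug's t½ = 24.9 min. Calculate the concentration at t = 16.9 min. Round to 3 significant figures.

k = ln 2 / 24.9 = 0.02784 min⁻¹
C(t) = C₀ e^(−kt) = 96.2 × e^(−0.02784 × 16.9) = 96.2 × e^(−0.4704) = 96.2 × 0.6247 ≈ 60.1 mcg/L

60.1 mcg/L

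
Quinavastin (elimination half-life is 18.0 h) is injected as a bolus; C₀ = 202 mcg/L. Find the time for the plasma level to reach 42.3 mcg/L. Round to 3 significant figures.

40.6 hours

k = ln 2 / 18.0 = 0.03851 h⁻¹
C(t) = C₀ e^(−kt)  ⇒  t = ln(C₀/C) / k
t = ln(202/42.3) / 0.03851 = 1.563 / 0.03851 ≈ 40.6 hours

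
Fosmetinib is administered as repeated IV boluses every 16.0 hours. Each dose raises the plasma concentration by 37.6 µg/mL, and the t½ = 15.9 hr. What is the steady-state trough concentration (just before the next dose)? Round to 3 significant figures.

37.3 µg/mL

k = ln 2 / 15.9 = 0.04359 hr⁻¹
Fraction remaining after one interval: e^(−kτ) = e^(−0.04359 × 16.0) = 0.4978
R = 1 / (1 − 0.4978) = 1.991
Css,max = 37.6 × 1.991 = 74.87 µg/mL
Css,min = Css,max × e^(−kτ) = 74.87 × 0.4978 ≈ 37.3 µg/mL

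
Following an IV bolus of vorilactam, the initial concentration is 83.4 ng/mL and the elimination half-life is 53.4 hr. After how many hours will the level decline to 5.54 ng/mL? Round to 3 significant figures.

k = ln 2 / 53.4 = 0.01298 hr⁻¹
C(t) = C₀ e^(−kt)  ⇒  t = ln(C₀/C) / k
t = ln(83.4/5.54) / 0.01298 = 2.712 / 0.01298 ≈ 209 hours

209 hours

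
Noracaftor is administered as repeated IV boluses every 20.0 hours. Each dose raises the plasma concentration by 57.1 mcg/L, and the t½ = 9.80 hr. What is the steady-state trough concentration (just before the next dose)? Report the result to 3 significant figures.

18.3 mcg/L

k = ln 2 / 9.80 = 0.07073 hr⁻¹
Fraction remaining after one interval: e^(−kτ) = e^(−0.07073 × 20.0) = 0.2430
R = 1 / (1 − 0.2430) = 1.321
Css,max = 57.1 × 1.321 = 75.43 mcg/L
Css,min = Css,max × e^(−kτ) = 75.43 × 0.2430 ≈ 18.3 mcg/L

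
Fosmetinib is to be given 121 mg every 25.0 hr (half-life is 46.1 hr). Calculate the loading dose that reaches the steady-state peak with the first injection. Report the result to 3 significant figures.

386 mg

k = ln 2 / 46.1 = 0.01504 hr⁻¹
Accumulation ratio R = 1 / (1 − e^(−kτ)) = 1 / (1 − e^(−0.01504×25.0)) = 1 / (1 − 0.6867) = 3.192
Loading dose = maintenance dose × R = 121 × 3.192 ≈ 386 mg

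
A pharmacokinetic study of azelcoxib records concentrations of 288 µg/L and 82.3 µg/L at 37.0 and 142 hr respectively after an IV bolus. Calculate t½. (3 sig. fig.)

58.1 hours

k = ln(C₁/C₂) / (t₂ − t₁) = ln(288/82.3) / (142 − 37.0)
  = 1.253 / 105.0 = 0.01193 hr⁻¹
t½ = ln 2 / k = ln 2 / 0.01193 ≈ 58.1 hours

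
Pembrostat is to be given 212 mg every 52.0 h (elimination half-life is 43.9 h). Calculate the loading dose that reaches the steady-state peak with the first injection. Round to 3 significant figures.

379 mg

k = ln 2 / 43.9 = 0.01579 h⁻¹
Accumulation ratio R = 1 / (1 − e^(−kτ)) = 1 / (1 − e^(−0.01579×52.0)) = 1 / (1 − 0.4400) = 1.786
Loading dose = maintenance dose × R = 212 × 1.786 ≈ 379 mg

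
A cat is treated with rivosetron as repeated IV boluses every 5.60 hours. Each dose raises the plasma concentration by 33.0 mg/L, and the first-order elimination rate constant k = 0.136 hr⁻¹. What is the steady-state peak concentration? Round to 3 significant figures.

61.9 mg/L

Fraction remaining after one interval: e^(−kτ) = e^(−0.1360 × 5.60) = 0.4669
R = 1 / (1 − 0.4669) = 1.876
Css,max = 33.0 × 1.876 ≈ 61.9 mg/L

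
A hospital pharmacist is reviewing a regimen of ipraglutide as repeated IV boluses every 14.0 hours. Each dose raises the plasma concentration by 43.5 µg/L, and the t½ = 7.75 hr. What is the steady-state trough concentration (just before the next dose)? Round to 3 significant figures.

k = ln 2 / 7.75 = 0.08944 hr⁻¹
Fraction remaining after one interval: e^(−kτ) = e^(−0.08944 × 14.0) = 0.2859
R = 1 / (1 − 0.2859) = 1.400
Css,max = 43.5 × 1.400 = 60.92 µg/L
Css,min = Css,max × e^(−kτ) = 60.92 × 0.2859 ≈ 17.4 µg/L

17.4 µg/L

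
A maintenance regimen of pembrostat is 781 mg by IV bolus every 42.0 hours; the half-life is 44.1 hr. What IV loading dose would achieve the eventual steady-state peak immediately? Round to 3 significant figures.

1620 mg

k = ln 2 / 44.1 = 0.01572 hr⁻¹
Accumulation ratio R = 1 / (1 − e^(−kτ)) = 1 / (1 − e^(−0.01572×42.0)) = 1 / (1 − 0.5168) = 2.069
Loading dose = maintenance dose × R = 781 × 2.069 ≈ 1620 mg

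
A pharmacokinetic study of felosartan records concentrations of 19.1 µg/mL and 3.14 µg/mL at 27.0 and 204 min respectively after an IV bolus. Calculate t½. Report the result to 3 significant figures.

68.0 minutes

k = ln(C₁/C₂) / (t₂ − t₁) = ln(19.1/3.14) / (204 − 27.0)
  = 1.805 / 177.0 = 0.01020 min⁻¹
t½ = ln 2 / k = ln 2 / 0.01020 ≈ 68.0 minutes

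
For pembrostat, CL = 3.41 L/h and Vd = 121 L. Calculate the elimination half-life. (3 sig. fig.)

24.6 hours

k = CL / V = 3.41 / 121 = 0.02818 h⁻¹
t½ = ln 2 / k = ln 2 / 0.02818 ≈ 24.6 hours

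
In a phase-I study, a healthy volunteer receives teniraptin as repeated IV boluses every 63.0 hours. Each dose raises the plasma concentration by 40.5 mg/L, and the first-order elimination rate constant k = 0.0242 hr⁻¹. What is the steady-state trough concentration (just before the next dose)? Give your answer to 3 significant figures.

11.3 mg/L

Fraction remaining after one interval: e^(−kτ) = e^(−0.02420 × 63.0) = 0.2177
R = 1 / (1 − 0.2177) = 1.278
Css,max = 40.5 × 1.278 = 51.77 mg/L
Css,min = Css,max × e^(−kτ) = 51.77 × 0.2177 ≈ 11.3 mg/L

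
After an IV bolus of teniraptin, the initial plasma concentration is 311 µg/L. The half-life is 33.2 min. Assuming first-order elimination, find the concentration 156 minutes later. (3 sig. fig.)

k = ln 2 / 33.2 = 0.02088 min⁻¹
C(t) = C₀ e^(−kt) = 311 × e^(−0.02088 × 156) = 311 × e^(−3.257) = 311 × 0.03851 ≈ 12.0 µg/L

12.0 µg/L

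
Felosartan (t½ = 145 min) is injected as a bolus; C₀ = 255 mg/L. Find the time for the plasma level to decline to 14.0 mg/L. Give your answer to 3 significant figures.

607 minutes

k = ln 2 / 145 = 0.004780 min⁻¹
C(t) = C₀ e^(−kt)  ⇒  t = ln(C₀/C) / k
t = ln(255/14.0) / 0.004780 = 2.902 / 0.004780 ≈ 607 minutes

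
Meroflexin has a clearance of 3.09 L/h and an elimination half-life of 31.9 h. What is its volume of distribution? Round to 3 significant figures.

142 L

k = ln 2 / t½ = ln 2 / 31.9 = 0.02173 h⁻¹
V = CL / k = 3.09 / 0.02173 ≈ 142 L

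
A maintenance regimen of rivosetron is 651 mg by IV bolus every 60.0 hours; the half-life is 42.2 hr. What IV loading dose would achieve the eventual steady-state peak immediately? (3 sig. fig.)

k = ln 2 / 42.2 = 0.01643 hr⁻¹
Accumulation ratio R = 1 / (1 − e^(−kτ)) = 1 / (1 − e^(−0.01643×60.0)) = 1 / (1 − 0.3732) = 1.596
Loading dose = maintenance dose × R = 651 × 1.596 ≈ 1040 mg

1040 mg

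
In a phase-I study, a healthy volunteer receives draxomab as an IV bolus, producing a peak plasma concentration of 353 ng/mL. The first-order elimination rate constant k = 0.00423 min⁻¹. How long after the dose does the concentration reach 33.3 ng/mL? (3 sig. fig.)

C(t) = C₀ e^(−kt)  ⇒  t = ln(C₀/C) / k
t = ln(353/33.3) / 0.004230 = 2.361 / 0.004230 ≈ 558 minutes

558 minutes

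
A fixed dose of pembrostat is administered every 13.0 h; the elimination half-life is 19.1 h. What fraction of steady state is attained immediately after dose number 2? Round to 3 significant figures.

0.611

k = ln 2 / 19.1 = 0.03629 h⁻¹
f_n = 1 − e^(−nkτ) = 1 − e^(−2 × 0.03629 × 13.0) = 1 − e^(−0.9436) = 1 − 0.3892 ≈ 0.611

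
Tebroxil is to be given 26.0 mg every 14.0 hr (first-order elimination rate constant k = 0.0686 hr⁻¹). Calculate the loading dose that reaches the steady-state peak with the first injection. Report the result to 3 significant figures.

42.1 mg

Accumulation ratio R = 1 / (1 − e^(−kτ)) = 1 / (1 − e^(−0.06860×14.0)) = 1 / (1 − 0.3827) = 1.620
Loading dose = maintenance dose × R = 26.0 × 1.620 ≈ 42.1 mg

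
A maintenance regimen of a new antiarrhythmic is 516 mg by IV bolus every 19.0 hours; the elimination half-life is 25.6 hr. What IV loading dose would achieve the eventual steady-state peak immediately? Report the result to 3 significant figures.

k = ln 2 / 25.6 = 0.02708 hr⁻¹
Accumulation ratio R = 1 / (1 − e^(−kτ)) = 1 / (1 − e^(−0.02708×19.0)) = 1 / (1 − 0.5978) = 2.487
Loading dose = maintenance dose × R = 516 × 2.487 ≈ 1280 mg

1280 mg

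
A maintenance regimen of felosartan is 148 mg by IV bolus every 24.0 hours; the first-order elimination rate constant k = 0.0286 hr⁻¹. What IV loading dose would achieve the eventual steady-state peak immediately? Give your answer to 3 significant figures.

Accumulation ratio R = 1 / (1 − e^(−kτ)) = 1 / (1 − e^(−0.02860×24.0)) = 1 / (1 − 0.5034) = 2.014
Loading dose = maintenance dose × R = 148 × 2.014 ≈ 298 mg

298 mg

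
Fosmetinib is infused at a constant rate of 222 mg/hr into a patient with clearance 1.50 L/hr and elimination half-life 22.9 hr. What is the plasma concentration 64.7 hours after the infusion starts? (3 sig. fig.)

Css = rate / CL = 222 / 1.50 = 148.0 mg/L
k = ln 2 / 22.9 = 0.03027 hr⁻¹
C(t) = Css (1 − e^(−kt)) = 148.0 × (1 − e^(−1.958)) = 148.0 × 0.8589 ≈ 127 mg/L

127 mg/L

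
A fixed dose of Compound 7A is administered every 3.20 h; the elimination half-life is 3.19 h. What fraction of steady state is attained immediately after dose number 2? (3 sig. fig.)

0.751

k = ln 2 / 3.19 = 0.2173 h⁻¹
f_n = 1 − e^(−nkτ) = 1 − e^(−2 × 0.2173 × 3.20) = 1 − e^(−1.391) = 1 − 0.2489 ≈ 0.751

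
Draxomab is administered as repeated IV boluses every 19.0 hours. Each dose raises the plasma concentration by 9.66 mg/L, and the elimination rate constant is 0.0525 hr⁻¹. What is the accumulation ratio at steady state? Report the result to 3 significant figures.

1.58

Fraction remaining after one interval: e^(−kτ) = e^(−0.05250 × 19.0) = 0.3688
R = 1 / (1 − 0.3688) = 1 / 0.6312 ≈ 1.58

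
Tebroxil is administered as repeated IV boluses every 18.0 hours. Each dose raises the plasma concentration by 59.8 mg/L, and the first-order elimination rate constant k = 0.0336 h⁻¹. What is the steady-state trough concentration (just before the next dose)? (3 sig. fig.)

Fraction remaining after one interval: e^(−kτ) = e^(−0.03360 × 18.0) = 0.5462
R = 1 / (1 − 0.5462) = 2.204
Css,max = 59.8 × 2.204 = 131.8 mg/L
Css,min = Css,max × e^(−kτ) = 131.8 × 0.5462 ≈ 72.0 mg/L

72.0 mg/L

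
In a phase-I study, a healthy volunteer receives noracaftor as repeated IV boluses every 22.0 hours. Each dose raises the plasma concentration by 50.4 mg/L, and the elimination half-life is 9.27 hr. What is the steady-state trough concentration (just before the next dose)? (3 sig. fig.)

k = ln 2 / 9.27 = 0.07477 hr⁻¹
Fraction remaining after one interval: e^(−kτ) = e^(−0.07477 × 22.0) = 0.1930
R = 1 / (1 − 0.1930) = 1.239
Css,max = 50.4 × 1.239 = 62.45 mg/L
Css,min = Css,max × e^(−kτ) = 62.45 × 0.1930 ≈ 12.1 mg/L

12.1 mg/L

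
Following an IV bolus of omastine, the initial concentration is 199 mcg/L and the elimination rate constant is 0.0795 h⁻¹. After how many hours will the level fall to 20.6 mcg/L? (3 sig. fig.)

28.5 hours

C(t) = C₀ e^(−kt)  ⇒  t = ln(C₀/C) / k
t = ln(199/20.6) / 0.07950 = 2.268 / 0.07950 ≈ 28.5 hours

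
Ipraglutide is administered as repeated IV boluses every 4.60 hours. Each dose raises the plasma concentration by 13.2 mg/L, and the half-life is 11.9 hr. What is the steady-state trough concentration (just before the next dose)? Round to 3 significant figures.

43.0 mg/L

k = ln 2 / 11.9 = 0.05825 hr⁻¹
Fraction remaining after one interval: e^(−kτ) = e^(−0.05825 × 4.60) = 0.7650
R = 1 / (1 − 0.7650) = 4.254
Css,max = 13.2 × 4.254 = 56.16 mg/L
Css,min = Css,max × e^(−kτ) = 56.16 × 0.7650 ≈ 43.0 mg/L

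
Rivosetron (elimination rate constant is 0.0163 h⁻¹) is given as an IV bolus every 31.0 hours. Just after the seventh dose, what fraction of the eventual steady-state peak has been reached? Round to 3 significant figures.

f_n = 1 − e^(−nkτ) = 1 − e^(−7 × 0.01630 × 31.0) = 1 − e^(−3.537) = 1 − 0.02910 ≈ 0.971

0.971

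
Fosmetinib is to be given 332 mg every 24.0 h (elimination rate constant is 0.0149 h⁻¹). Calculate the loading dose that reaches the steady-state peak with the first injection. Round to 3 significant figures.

1100 mg

Accumulation ratio R = 1 / (1 − e^(−kτ)) = 1 / (1 − e^(−0.01490×24.0)) = 1 / (1 − 0.6994) = 3.326
Loading dose = maintenance dose × R = 332 × 3.326 ≈ 1100 mg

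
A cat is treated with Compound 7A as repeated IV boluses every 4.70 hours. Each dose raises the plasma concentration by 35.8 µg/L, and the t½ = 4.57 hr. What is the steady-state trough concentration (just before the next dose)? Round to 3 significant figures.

k = ln 2 / 4.57 = 0.1517 hr⁻¹
Fraction remaining after one interval: e^(−kτ) = e^(−0.1517 × 4.70) = 0.4902
R = 1 / (1 − 0.4902) = 1.962
Css,max = 35.8 × 1.962 = 70.23 µg/L
Css,min = Css,max × e^(−kτ) = 70.23 × 0.4902 ≈ 34.4 µg/L

34.4 µg/L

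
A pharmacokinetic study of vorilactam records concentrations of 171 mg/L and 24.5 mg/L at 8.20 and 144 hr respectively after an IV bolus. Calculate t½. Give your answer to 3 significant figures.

k = ln(C₁/C₂) / (t₂ − t₁) = ln(171/24.5) / (144 − 8.20)
  = 1.943 / 135.8 = 0.01431 hr⁻¹
t½ = ln 2 / k = ln 2 / 0.01431 ≈ 48.4 hours

48.4 hours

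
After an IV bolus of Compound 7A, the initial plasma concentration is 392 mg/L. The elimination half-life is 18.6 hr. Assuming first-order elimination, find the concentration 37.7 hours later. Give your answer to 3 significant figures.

k = ln 2 / 18.6 = 0.03727 hr⁻¹
37.7 hr is 2.027 half-lives, so C = 392 × (1/2)^2.027 = 392 × 0.2454 ≈ 96.2 mg/L

96.2 mg/L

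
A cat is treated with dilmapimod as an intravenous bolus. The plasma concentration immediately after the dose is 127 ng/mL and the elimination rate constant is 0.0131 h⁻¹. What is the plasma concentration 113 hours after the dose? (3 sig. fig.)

28.9 ng/mL

C(t) = C₀ e^(−kt) = 127 × e^(−0.01310 × 113) = 127 × e^(−1.480) = 127 × 0.2276 ≈ 28.9 ng/mL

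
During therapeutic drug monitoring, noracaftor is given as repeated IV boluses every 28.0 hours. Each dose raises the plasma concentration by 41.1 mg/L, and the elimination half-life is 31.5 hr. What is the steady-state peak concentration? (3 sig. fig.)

89.4 mg/L

k = ln 2 / 31.5 = 0.02200 hr⁻¹
Fraction remaining after one interval: e^(−kτ) = e^(−0.02200 × 28.0) = 0.5400
R = 1 / (1 − 0.5400) = 2.174
Css,max = 41.1 × 2.174 ≈ 89.4 mg/L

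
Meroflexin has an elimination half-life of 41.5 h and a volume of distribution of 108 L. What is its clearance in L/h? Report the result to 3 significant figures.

k = ln 2 / t½ = ln 2 / 41.5 = 0.01670 h⁻¹
CL = k · V = 0.01670 × 108 ≈ 1.80 L/h

1.80 L/h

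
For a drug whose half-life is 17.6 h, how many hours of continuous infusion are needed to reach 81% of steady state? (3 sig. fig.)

42.2 hours

k = ln 2 / 17.6 = 0.03938 h⁻¹
f = 1 − e^(−kt)  ⇒  t = −ln(1 − f) / k
t = −ln(1 − 0.81) / 0.03938 = 1.661 / 0.03938 ≈ 42.2 hours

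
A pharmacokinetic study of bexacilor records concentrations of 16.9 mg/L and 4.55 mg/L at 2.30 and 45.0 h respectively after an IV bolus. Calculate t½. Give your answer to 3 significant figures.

22.6 hours

k = ln(C₁/C₂) / (t₂ − t₁) = ln(16.9/4.55) / (45.0 − 2.30)
  = 1.312 / 42.70 = 0.03073 h⁻¹
t½ = ln 2 / k = ln 2 / 0.03073 ≈ 22.6 hours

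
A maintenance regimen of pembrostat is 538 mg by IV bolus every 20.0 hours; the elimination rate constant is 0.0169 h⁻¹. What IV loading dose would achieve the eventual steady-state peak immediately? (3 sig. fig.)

Accumulation ratio R = 1 / (1 − e^(−kτ)) = 1 / (1 − e^(−0.01690×20.0)) = 1 / (1 − 0.7132) = 3.487
Loading dose = maintenance dose × R = 538 × 3.487 ≈ 1880 mg

1880 mg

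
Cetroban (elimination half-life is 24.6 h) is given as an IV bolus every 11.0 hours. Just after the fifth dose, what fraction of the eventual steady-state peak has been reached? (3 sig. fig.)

0.788

k = ln 2 / 24.6 = 0.02818 h⁻¹
f_n = 1 − e^(−nkτ) = 1 − e^(−5 × 0.02818 × 11.0) = 1 − e^(−1.550) = 1 − 0.2123 ≈ 0.788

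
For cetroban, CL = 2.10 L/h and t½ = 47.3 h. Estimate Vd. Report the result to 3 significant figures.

143 L

k = ln 2 / t½ = ln 2 / 47.3 = 0.01465 h⁻¹
V = CL / k = 2.10 / 0.01465 ≈ 143 L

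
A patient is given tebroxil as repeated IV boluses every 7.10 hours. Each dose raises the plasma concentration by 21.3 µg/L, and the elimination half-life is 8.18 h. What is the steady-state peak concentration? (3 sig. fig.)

47.1 µg/L

k = ln 2 / 8.18 = 0.08474 h⁻¹
Fraction remaining after one interval: e^(−kτ) = e^(−0.08474 × 7.10) = 0.5479
R = 1 / (1 − 0.5479) = 2.212
Css,max = 21.3 × 2.212 ≈ 47.1 µg/L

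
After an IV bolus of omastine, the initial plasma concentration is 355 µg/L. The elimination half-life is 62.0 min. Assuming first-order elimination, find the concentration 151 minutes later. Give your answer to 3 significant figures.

k = ln 2 / 62.0 = 0.01118 min⁻¹
151 min is 2.435 half-lives, so C = 355 × (1/2)^2.435 = 355 × 0.1849 ≈ 65.6 µg/L

65.6 µg/L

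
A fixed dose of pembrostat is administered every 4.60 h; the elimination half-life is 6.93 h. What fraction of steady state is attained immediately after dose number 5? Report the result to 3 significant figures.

k = ln 2 / 6.93 = 0.1000 h⁻¹
f_n = 1 − e^(−nkτ) = 1 − e^(−5 × 0.1000 × 4.60) = 1 − e^(−2.300) = 1 − 0.1002 ≈ 0.900

0.900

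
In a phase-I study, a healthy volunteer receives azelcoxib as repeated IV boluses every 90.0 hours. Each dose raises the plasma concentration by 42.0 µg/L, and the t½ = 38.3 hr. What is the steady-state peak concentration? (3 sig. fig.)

52.2 µg/L

k = ln 2 / 38.3 = 0.01810 hr⁻¹
Fraction remaining after one interval: e^(−kτ) = e^(−0.01810 × 90.0) = 0.1962
R = 1 / (1 − 0.1962) = 1.244
Css,max = 42.0 × 1.244 ≈ 52.2 µg/L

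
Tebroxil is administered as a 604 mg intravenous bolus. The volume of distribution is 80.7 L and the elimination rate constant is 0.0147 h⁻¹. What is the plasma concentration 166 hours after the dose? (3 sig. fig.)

C₀ = dose / V = 604 / 80.7 = 7.485 mg/L
C(t) = C₀ e^(−kt) = 7.485 × e^(−0.01470 × 166) = 7.485 × e^(−2.440) = 7.485 × 0.08714 ≈ 0.652 mg/L

0.652 mg/L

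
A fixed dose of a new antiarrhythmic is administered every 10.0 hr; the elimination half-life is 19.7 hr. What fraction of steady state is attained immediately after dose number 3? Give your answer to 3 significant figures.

0.652

k = ln 2 / 19.7 = 0.03519 hr⁻¹
f_n = 1 − e^(−nkτ) = 1 − e^(−3 × 0.03519 × 10.0) = 1 − e^(−1.056) = 1 − 0.3480 ≈ 0.652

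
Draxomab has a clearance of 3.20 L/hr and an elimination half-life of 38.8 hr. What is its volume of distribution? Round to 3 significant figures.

179 L

k = ln 2 / t½ = ln 2 / 38.8 = 0.01786 hr⁻¹
V = CL / k = 3.20 / 0.01786 ≈ 179 L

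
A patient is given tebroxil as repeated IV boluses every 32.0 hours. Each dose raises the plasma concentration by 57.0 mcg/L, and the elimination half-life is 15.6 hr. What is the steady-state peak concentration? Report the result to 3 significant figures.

75.1 mcg/L

k = ln 2 / 15.6 = 0.04443 hr⁻¹
Fraction remaining after one interval: e^(−kτ) = e^(−0.04443 × 32.0) = 0.2413
R = 1 / (1 − 0.2413) = 1.318
Css,max = 57.0 × 1.318 ≈ 75.1 mcg/L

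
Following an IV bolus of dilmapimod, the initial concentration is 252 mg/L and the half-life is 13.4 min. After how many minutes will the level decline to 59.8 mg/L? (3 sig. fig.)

27.8 minutes

k = ln 2 / 13.4 = 0.05173 min⁻¹
C(t) = C₀ e^(−kt)  ⇒  t = ln(C₀/C) / k
t = ln(252/59.8) / 0.05173 = 1.438 / 0.05173 ≈ 27.8 minutes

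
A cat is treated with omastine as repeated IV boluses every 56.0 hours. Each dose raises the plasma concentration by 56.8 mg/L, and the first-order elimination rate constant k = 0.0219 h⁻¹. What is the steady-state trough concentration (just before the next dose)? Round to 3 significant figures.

Fraction remaining after one interval: e^(−kτ) = e^(−0.02190 × 56.0) = 0.2933
R = 1 / (1 − 0.2933) = 1.415
Css,max = 56.8 × 1.415 = 80.38 mg/L
Css,min = Css,max × e^(−kτ) = 80.38 × 0.2933 ≈ 23.6 mg/L

23.6 mg/L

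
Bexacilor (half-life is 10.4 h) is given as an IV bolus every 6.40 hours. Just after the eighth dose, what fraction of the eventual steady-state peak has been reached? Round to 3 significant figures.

k = ln 2 / 10.4 = 0.06665 h⁻¹
f_n = 1 − e^(−nkτ) = 1 − e^(−8 × 0.06665 × 6.40) = 1 − e^(−3.412) = 1 − 0.03296 ≈ 0.967

0.967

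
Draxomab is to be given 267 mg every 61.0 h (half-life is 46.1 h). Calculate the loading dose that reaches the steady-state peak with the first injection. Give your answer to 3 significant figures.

445 mg

k = ln 2 / 46.1 = 0.01504 h⁻¹
Accumulation ratio R = 1 / (1 − e^(−kτ)) = 1 / (1 − e^(−0.01504×61.0)) = 1 / (1 − 0.3996) = 1.666
Loading dose = maintenance dose × R = 267 × 1.666 ≈ 445 mg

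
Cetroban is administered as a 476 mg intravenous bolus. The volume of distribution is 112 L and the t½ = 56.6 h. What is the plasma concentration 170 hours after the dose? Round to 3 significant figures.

C₀ = dose / V = 476 / 112 = 4.250 µg/mL
k = ln 2 / 56.6 = 0.01225 h⁻¹
C(t) = C₀ e^(−kt) = 4.250 × e^(−0.01225 × 170) = 4.250 × e^(−2.082) = 4.250 × 0.1247 ≈ 0.530 µg/mL

0.530 µg/mL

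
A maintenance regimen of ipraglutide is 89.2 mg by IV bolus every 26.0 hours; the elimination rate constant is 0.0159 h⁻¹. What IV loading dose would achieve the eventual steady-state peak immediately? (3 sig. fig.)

263 mg

Accumulation ratio R = 1 / (1 − e^(−kτ)) = 1 / (1 − e^(−0.01590×26.0)) = 1 / (1 − 0.6614) = 2.953
Loading dose = maintenance dose × R = 89.2 × 2.953 ≈ 263 mg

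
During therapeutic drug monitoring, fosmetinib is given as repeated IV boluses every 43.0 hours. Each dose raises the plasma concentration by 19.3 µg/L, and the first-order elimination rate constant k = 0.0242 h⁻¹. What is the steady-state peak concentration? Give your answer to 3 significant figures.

29.8 µg/L

Fraction remaining after one interval: e^(−kτ) = e^(−0.02420 × 43.0) = 0.3532
R = 1 / (1 − 0.3532) = 1.546
Css,max = 19.3 × 1.546 ≈ 29.8 µg/L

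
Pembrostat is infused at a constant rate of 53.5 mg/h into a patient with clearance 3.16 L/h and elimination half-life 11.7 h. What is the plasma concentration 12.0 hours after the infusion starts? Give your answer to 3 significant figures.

Css = rate / CL = 53.5 / 3.16 = 16.93 mg/L
k = ln 2 / 11.7 = 0.05924 h⁻¹
C(t) = Css (1 − e^(−kt)) = 16.93 × (1 − e^(−0.7109)) = 16.93 × 0.5088 ≈ 8.61 mg/L

8.61 mg/L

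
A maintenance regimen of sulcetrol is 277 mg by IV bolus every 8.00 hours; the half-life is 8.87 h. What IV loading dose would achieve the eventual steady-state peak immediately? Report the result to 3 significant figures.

596 mg

k = ln 2 / 8.87 = 0.07815 h⁻¹
Accumulation ratio R = 1 / (1 − e^(−kτ)) = 1 / (1 − e^(−0.07815×8.00)) = 1 / (1 − 0.5352) = 2.151
Loading dose = maintenance dose × R = 277 × 2.151 ≈ 596 mg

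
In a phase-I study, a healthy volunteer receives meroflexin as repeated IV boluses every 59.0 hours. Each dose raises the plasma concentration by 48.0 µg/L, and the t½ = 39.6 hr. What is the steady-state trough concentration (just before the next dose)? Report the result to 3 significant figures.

k = ln 2 / 39.6 = 0.01750 hr⁻¹
Fraction remaining after one interval: e^(−kτ) = e^(−0.01750 × 59.0) = 0.3560
R = 1 / (1 − 0.3560) = 1.553
Css,max = 48.0 × 1.553 = 74.54 µg/L
Css,min = Css,max × e^(−kτ) = 74.54 × 0.3560 ≈ 26.5 µg/L

26.5 µg/L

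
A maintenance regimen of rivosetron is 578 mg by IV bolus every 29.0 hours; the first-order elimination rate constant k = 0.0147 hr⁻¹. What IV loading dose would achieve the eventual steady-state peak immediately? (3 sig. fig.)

Accumulation ratio R = 1 / (1 − e^(−kτ)) = 1 / (1 − e^(−0.01470×29.0)) = 1 / (1 − 0.6529) = 2.881
Loading dose = maintenance dose × R = 578 × 2.881 ≈ 1670 mg

1670 mg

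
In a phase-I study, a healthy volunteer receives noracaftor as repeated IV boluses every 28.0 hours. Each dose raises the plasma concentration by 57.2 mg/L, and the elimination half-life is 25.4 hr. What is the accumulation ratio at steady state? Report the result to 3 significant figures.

1.87

k = ln 2 / 25.4 = 0.02729 hr⁻¹
Fraction remaining after one interval: e^(−kτ) = e^(−0.02729 × 28.0) = 0.4658
R = 1 / (1 − 0.4658) = 1 / 0.5342 ≈ 1.87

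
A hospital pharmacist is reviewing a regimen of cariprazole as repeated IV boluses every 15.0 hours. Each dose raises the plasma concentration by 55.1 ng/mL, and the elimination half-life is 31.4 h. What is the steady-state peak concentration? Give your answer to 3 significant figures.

195 ng/mL

k = ln 2 / 31.4 = 0.02207 h⁻¹
Fraction remaining after one interval: e^(−kτ) = e^(−0.02207 × 15.0) = 0.7181
R = 1 / (1 − 0.7181) = 3.548
Css,max = 55.1 × 3.548 ≈ 195 ng/mL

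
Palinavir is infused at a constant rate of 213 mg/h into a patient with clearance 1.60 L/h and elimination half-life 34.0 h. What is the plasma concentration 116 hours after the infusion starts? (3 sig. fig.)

121 mg/L

Css = rate / CL = 213 / 1.60 = 133.1 mg/L
k = ln 2 / 34.0 = 0.02039 h⁻¹
C(t) = Css (1 − e^(−kt)) = 133.1 × (1 − e^(−2.365)) = 133.1 × 0.9060 ≈ 121 mg/L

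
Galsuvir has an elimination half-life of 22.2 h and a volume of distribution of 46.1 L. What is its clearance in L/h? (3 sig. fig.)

k = ln 2 / t½ = ln 2 / 22.2 = 0.03122 h⁻¹
CL = k · V = 0.03122 × 46.1 ≈ 1.44 L/h

1.44 L/h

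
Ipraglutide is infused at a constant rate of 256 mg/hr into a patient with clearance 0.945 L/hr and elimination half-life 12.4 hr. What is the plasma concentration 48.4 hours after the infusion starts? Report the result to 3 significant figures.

Css = rate / CL = 256 / 0.945 = 270.9 µg/mL
k = ln 2 / 12.4 = 0.05590 hr⁻¹
C(t) = Css (1 − e^(−kt)) = 270.9 × (1 − e^(−2.706)) = 270.9 × 0.9332 ≈ 253 µg/mL

253 µg/mL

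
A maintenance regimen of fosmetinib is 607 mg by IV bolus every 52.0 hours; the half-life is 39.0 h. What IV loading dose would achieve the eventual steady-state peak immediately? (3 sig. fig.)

k = ln 2 / 39.0 = 0.01777 h⁻¹
Accumulation ratio R = 1 / (1 − e^(−kτ)) = 1 / (1 − e^(−0.01777×52.0)) = 1 / (1 − 0.3969) = 1.658
Loading dose = maintenance dose × R = 607 × 1.658 ≈ 1010 mg

1010 mg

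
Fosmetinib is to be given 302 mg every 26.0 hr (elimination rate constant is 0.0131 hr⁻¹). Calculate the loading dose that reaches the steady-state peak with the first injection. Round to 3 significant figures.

1050 mg

Accumulation ratio R = 1 / (1 − e^(−kτ)) = 1 / (1 − e^(−0.01310×26.0)) = 1 / (1 − 0.7113) = 3.464
Loading dose = maintenance dose × R = 302 × 3.464 ≈ 1050 mg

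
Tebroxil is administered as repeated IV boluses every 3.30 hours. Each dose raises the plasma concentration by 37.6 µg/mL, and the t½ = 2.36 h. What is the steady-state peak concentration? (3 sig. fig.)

60.6 µg/mL

k = ln 2 / 2.36 = 0.2937 h⁻¹
Fraction remaining after one interval: e^(−kτ) = e^(−0.2937 × 3.30) = 0.3794
R = 1 / (1 − 0.3794) = 1.611
Css,max = 37.6 × 1.611 ≈ 60.6 µg/mL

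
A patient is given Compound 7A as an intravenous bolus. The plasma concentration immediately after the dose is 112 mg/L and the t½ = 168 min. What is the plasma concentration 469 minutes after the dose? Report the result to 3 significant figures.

16.2 mg/L

k = ln 2 / 168 = 0.004126 min⁻¹
C(t) = C₀ e^(−kt) = 112 × e^(−0.004126 × 469) = 112 × e^(−1.935) = 112 × 0.1444 ≈ 16.2 mg/L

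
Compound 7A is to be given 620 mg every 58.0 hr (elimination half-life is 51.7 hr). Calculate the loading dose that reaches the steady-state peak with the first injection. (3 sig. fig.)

1150 mg

k = ln 2 / 51.7 = 0.01341 hr⁻¹
Accumulation ratio R = 1 / (1 − e^(−kτ)) = 1 / (1 − e^(−0.01341×58.0)) = 1 / (1 − 0.4595) = 1.850
Loading dose = maintenance dose × R = 620 × 1.850 ≈ 1150 mg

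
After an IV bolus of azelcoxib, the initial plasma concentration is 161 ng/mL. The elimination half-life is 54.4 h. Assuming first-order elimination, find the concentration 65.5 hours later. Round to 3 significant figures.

k = ln 2 / 54.4 = 0.01274 h⁻¹
65.5 h is 1.204 half-lives, so C = 161 × (1/2)^1.204 = 161 × 0.4341 ≈ 69.9 ng/mL

69.9 ng/mL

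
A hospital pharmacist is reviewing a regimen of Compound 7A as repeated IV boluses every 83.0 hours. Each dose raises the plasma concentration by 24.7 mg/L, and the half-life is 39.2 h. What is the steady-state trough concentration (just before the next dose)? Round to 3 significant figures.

k = ln 2 / 39.2 = 0.01768 h⁻¹
Fraction remaining after one interval: e^(−kτ) = e^(−0.01768 × 83.0) = 0.2305
R = 1 / (1 − 0.2305) = 1.299
Css,max = 24.7 × 1.299 = 32.10 mg/L
Css,min = Css,max × e^(−kτ) = 32.10 × 0.2305 ≈ 7.40 mg/L

7.40 mg/L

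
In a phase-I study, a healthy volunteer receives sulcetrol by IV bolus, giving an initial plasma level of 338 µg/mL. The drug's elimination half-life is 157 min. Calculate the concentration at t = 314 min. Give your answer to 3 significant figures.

k = ln 2 / 157 = 0.004415 min⁻¹
C(t) = C₀ e^(−kt) = 338 × e^(−0.004415 × 314) = 338 × e^(−1.386) = 338 × 0.2500 ≈ 84.5 µg/mL

84.5 µg/mL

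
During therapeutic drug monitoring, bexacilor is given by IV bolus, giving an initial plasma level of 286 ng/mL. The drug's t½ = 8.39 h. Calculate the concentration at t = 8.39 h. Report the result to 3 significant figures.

143 ng/mL

k = ln 2 / 8.39 = 0.08262 h⁻¹
8.39 h is 1.000 half-lives, so C = 286 × (1/2)^1.000 = 286 × 0.5000 ≈ 143 ng/mL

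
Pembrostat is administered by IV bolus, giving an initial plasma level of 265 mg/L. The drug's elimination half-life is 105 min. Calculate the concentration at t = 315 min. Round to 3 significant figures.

33.1 mg/L

k = ln 2 / 105 = 0.006601 min⁻¹
315 min is 3.000 half-lives, so C = 265 × (1/2)^3.000 = 265 × 0.1250 ≈ 33.1 mg/L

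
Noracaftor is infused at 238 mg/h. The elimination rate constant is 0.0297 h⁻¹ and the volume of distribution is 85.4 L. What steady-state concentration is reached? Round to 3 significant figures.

93.8 µg/mL

CL = k · V = 0.0297 × 85.4 = 2.536 L/h
Css = rate / CL = 238 / 2.536 ≈ 93.8 µg/mL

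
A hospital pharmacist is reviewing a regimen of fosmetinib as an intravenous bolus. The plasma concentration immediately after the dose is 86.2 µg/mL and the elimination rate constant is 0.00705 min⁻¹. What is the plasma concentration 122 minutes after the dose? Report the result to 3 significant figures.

36.5 µg/mL

C(t) = C₀ e^(−kt) = 86.2 × e^(−0.007050 × 122) = 86.2 × e^(−0.8601) = 86.2 × 0.4231 ≈ 36.5 µg/mL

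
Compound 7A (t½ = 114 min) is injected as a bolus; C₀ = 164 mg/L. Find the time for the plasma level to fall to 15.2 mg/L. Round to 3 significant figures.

391 minutes

k = ln 2 / 114 = 0.006080 min⁻¹
C(t) = C₀ e^(−kt)  ⇒  t = ln(C₀/C) / k
t = ln(164/15.2) / 0.006080 = 2.379 / 0.006080 ≈ 391 minutes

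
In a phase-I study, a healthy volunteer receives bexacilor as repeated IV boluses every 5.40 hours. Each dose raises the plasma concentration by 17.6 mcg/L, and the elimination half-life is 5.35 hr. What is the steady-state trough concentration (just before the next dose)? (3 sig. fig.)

k = ln 2 / 5.35 = 0.1296 hr⁻¹
Fraction remaining after one interval: e^(−kτ) = e^(−0.1296 × 5.40) = 0.4968
R = 1 / (1 − 0.4968) = 1.987
Css,max = 17.6 × 1.987 = 34.97 mcg/L
Css,min = Css,max × e^(−kτ) = 34.97 × 0.4968 ≈ 17.4 mcg/L

17.4 mcg/L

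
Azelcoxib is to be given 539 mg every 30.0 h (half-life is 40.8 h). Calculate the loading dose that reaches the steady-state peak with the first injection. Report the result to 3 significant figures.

k = ln 2 / 40.8 = 0.01699 h⁻¹
Accumulation ratio R = 1 / (1 − e^(−kτ)) = 1 / (1 − e^(−0.01699×30.0)) = 1 / (1 − 0.6007) = 2.504
Loading dose = maintenance dose × R = 539 × 2.504 ≈ 1350 mg

1350 mg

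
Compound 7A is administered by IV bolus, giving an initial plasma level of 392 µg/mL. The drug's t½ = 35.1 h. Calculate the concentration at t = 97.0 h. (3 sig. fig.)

57.7 µg/mL

k = ln 2 / 35.1 = 0.01975 h⁻¹
97.0 h is 2.764 half-lives, so C = 392 × (1/2)^2.764 = 392 × 0.1473 ≈ 57.7 µg/mL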